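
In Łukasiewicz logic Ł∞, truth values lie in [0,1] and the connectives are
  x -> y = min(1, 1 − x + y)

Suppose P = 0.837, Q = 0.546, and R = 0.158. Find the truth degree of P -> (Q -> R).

0.775

Q -> R = min(1, 1 − 0.546 + 0.158) = min(1, 0.612) = 0.612
P -> (Q -> R) = min(1, 1 − 0.837 + 0.612) = min(1, 0.775) = 0.775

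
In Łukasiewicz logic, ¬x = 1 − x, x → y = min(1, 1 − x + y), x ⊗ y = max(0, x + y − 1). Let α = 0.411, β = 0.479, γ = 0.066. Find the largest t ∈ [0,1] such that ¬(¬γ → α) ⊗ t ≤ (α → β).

1.000

¬γ = 1 − 0.066 = 0.934
¬γ → α = min(1, 1 − 0.934 + 0.411) = min(1, 0.477) = 0.477
¬(¬γ → α) = 1 − 0.477 = 0.523
So the left factor is ¬(¬γ → α) = 0.523.
α → β = min(1, 1 − 0.411 + 0.479) = min(1, 1.068) = 1.000
So the right-hand bound is α → β = 1.000.
The residuum of the Łukasiewicz t-norm gives the supremum: min(1, 1 − 0.523 + 1.000).
1 − 0.523 + 1.000 = 1.477, so t = min(1, 1.477) = 1.000.
Check: 0.523 ⊗ 1.000 = max(0, 0.523) = 0.523 ≤ 1.000.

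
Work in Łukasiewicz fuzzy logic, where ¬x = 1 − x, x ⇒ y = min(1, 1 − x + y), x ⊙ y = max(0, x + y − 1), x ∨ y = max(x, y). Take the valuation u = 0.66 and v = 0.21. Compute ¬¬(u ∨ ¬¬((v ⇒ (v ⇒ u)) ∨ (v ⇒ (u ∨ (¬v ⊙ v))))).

1.00

v ⇒ u = min(1, 1 − 0.21 + 0.66) = min(1, 1.45) = 1.00
v ⇒ (v ⇒ u) = min(1, 1 − 0.21 + 1.00) = min(1, 1.79) = 1.00
¬v = 1 − 0.21 = 0.79
¬v ⊙ v = max(0, 0.79 + 0.21 − 1) = max(0, 0.00) = 0.00
u ∨ (¬v ⊙ v) = max(0.66, 0.00) = 0.66
v ⇒ (u ∨ (¬v ⊙ v)) = min(1, 1 − 0.21 + 0.66) = min(1, 1.45) = 1.00
(v ⇒ (v ⇒ u)) ∨ (v ⇒ (u ∨ (¬v ⊙ v))) = max(1.00, 1.00) = 1.00
¬((v ⇒ (v ⇒ u)) ∨ (v ⇒ (u ∨ (¬v ⊙ v)))) = 1 − 1.00 = 0.00
¬¬((v ⇒ (v ⇒ u)) ∨ (v ⇒ (u ∨ (¬v ⊙ v)))) = 1 − 0.00 = 1.00
u ∨ ¬¬((v ⇒ (v ⇒ u)) ∨ (v ⇒ (u ∨ (¬v ⊙ v)))) = max(0.66, 1.00) = 1.00
¬(u ∨ ¬¬((v ⇒ (v ⇒ u)) ∨ (v ⇒ (u ∨ (¬v ⊙ v))))) = 1 − 1.00 = 0.00
¬¬(u ∨ ¬¬((v ⇒ (v ⇒ u)) ∨ (v ⇒ (u ∨ (¬v ⊙ v))))) = 1 − 0.00 = 1.00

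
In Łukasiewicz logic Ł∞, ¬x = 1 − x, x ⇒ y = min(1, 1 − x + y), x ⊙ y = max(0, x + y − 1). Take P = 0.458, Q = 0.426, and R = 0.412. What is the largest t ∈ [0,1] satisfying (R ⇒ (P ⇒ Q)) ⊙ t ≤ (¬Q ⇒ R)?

P ⇒ Q = min(1, 1 − 0.458 + 0.426) = min(1, 0.968) = 0.968
R ⇒ (P ⇒ Q) = min(1, 1 − 0.412 + 0.968) = min(1, 1.556) = 1.000
So the left factor is R ⇒ (P ⇒ Q) = 1.000.
¬Q = 1 − 0.426 = 0.574
¬Q ⇒ R = min(1, 1 − 0.574 + 0.412) = min(1, 0.838) = 0.838
So the right-hand bound is ¬Q ⇒ R = 0.838.
The residuum of the Łukasiewicz t-norm gives the supremum: min(1, 1 − 1.000 + 0.838).
1 − 1.000 + 0.838 = 0.838, so t = min(1, 0.838) = 0.838.
Check: 1.000 ⊙ 0.838 = max(0, 0.838) = 0.838 ≤ 0.838.

0.838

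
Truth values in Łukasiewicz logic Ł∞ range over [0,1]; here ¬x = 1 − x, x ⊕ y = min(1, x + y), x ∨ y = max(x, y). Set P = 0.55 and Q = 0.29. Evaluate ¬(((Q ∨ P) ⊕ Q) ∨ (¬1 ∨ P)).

0.16

Q ∨ P = max(0.29, 0.55) = 0.55
(Q ∨ P) ⊕ Q = min(1, 0.55 + 0.29) = min(1, 0.84) = 0.84
¬1 = 1 − 1.00 = 0.00
¬1 ∨ P = max(0.00, 0.55) = 0.55
((Q ∨ P) ⊕ Q) ∨ (¬1 ∨ P) = max(0.84, 0.55) = 0.84
¬(((Q ∨ P) ⊕ Q) ∨ (¬1 ∨ P)) = 1 − 0.84 = 0.16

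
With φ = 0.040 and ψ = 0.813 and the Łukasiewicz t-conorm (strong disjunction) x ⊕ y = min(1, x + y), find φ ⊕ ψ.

φ ⊕ ψ = min(1, 0.040 + 0.813) = min(1, 0.853) = 0.853
For comparison, the Gödel t-conorm max(x, y) would give 0.813.

0.853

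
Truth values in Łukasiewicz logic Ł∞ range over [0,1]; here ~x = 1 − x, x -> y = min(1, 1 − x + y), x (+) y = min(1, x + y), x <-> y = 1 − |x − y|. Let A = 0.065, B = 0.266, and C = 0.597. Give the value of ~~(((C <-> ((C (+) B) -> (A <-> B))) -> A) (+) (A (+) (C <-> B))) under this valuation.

C (+) B = min(1, 0.597 + 0.266) = min(1, 0.863) = 0.863
A <-> B = 1 − |0.065 − 0.266| = 1 − 0.201 = 0.799
(C (+) B) -> (A <-> B) = min(1, 1 − 0.863 + 0.799) = min(1, 0.936) = 0.936
C <-> ((C (+) B) -> (A <-> B)) = 1 − |0.597 − 0.936| = 1 − 0.339 = 0.661
(C <-> ((C (+) B) -> (A <-> B))) -> A = min(1, 1 − 0.661 + 0.065) = min(1, 0.404) = 0.404
C <-> B = 1 − |0.597 − 0.266| = 1 − 0.331 = 0.669
A (+) (C <-> B) = min(1, 0.065 + 0.669) = min(1, 0.734) = 0.734
((C <-> ((C (+) B) -> (A <-> B))) -> A) (+) (A (+) (C <-> B)) = min(1, 0.404 + 0.734) = min(1, 1.138) = 1.000
~(((C <-> ((C (+) B) -> (A <-> B))) -> A) (+) (A (+) (C <-> B))) = 1 − 1.000 = 0.000
~~(((C <-> ((C (+) B) -> (A <-> B))) -> A) (+) (A (+) (C <-> B))) = 1 − 0.000 = 1.000

1.000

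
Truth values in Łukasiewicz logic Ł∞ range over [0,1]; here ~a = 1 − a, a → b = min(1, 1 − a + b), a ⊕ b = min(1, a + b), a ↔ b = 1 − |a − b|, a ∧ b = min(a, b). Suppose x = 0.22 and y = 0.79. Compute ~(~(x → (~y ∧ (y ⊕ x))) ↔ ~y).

~y = 1 − 0.79 = 0.21
y ⊕ x = min(1, 0.79 + 0.22) = min(1, 1.01) = 1.00
~y ∧ (y ⊕ x) = min(0.21, 1.00) = 0.21
x → (~y ∧ (y ⊕ x)) = min(1, 1 − 0.22 + 0.21) = min(1, 0.99) = 0.99
~(x → (~y ∧ (y ⊕ x))) = 1 − 0.99 = 0.01
~(x → (~y ∧ (y ⊕ x))) ↔ ~y = 1 − |0.01 − 0.21| = 1 − 0.20 = 0.80
~(~(x → (~y ∧ (y ⊕ x))) ↔ ~y) = 1 − 0.80 = 0.20

0.20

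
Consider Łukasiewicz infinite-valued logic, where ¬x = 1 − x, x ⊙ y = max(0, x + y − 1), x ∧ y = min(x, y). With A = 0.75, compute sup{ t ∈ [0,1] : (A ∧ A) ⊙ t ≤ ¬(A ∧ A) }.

A ∧ A = min(0.75, 0.75) = 0.75
So the left factor is A ∧ A = 0.75.
¬(A ∧ A) = 1 − 0.75 = 0.25
So the right-hand bound is ¬(A ∧ A) = 0.25.
The residuum of the Łukasiewicz t-norm gives the supremum: min(1, 1 − 0.75 + 0.25).
1 − 0.75 + 0.25 = 0.50, so t = min(1, 0.50) = 0.50.
Check: 0.75 ⊙ 0.50 = max(0, 0.25) = 0.25 ≤ 0.25.

0.50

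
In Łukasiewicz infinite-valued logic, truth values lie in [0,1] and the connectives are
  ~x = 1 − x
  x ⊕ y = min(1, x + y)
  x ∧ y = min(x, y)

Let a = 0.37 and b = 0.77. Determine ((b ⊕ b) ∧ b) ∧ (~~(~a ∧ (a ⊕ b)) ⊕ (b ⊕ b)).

0.77

b ⊕ b = min(1, 0.77 + 0.77) = min(1, 1.54) = 1.00
(b ⊕ b) ∧ b = min(1.00, 0.77) = 0.77
~a = 1 − 0.37 = 0.63
a ⊕ b = min(1, 0.37 + 0.77) = min(1, 1.14) = 1.00
~a ∧ (a ⊕ b) = min(0.63, 1.00) = 0.63
~(~a ∧ (a ⊕ b)) = 1 − 0.63 = 0.37
~~(~a ∧ (a ⊕ b)) = 1 − 0.37 = 0.63
~~(~a ∧ (a ⊕ b)) ⊕ (b ⊕ b) = min(1, 0.63 + 1.00) = min(1, 1.63) = 1.00
((b ⊕ b) ∧ b) ∧ (~~(~a ∧ (a ⊕ b)) ⊕ (b ⊕ b)) = min(0.77, 1.00) = 0.77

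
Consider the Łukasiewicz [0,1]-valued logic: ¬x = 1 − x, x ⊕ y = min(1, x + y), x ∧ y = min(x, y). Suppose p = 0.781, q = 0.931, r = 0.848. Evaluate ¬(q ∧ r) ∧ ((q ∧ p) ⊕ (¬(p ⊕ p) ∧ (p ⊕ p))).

0.152

q ∧ r = min(0.931, 0.848) = 0.848
¬(q ∧ r) = 1 − 0.848 = 0.152
q ∧ p = min(0.931, 0.781) = 0.781
p ⊕ p = min(1, 0.781 + 0.781) = min(1, 1.562) = 1.000
¬(p ⊕ p) = 1 − 1.000 = 0.000
¬(p ⊕ p) ∧ (p ⊕ p) = min(0.000, 1.000) = 0.000
(q ∧ p) ⊕ (¬(p ⊕ p) ∧ (p ⊕ p)) = min(1, 0.781 + 0.000) = min(1, 0.781) = 0.781
¬(q ∧ r) ∧ ((q ∧ p) ⊕ (¬(p ⊕ p) ∧ (p ⊕ p))) = min(0.152, 0.781) = 0.152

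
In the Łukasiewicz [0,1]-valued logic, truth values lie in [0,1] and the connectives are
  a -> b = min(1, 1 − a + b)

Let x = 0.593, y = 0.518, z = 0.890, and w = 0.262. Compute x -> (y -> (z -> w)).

1.000

z -> w = min(1, 1 − 0.890 + 0.262) = min(1, 0.372) = 0.372
y -> (z -> w) = min(1, 1 − 0.518 + 0.372) = min(1, 0.854) = 0.854
x -> (y -> (z -> w)) = min(1, 1 − 0.593 + 0.854) = min(1, 1.261) = 1.000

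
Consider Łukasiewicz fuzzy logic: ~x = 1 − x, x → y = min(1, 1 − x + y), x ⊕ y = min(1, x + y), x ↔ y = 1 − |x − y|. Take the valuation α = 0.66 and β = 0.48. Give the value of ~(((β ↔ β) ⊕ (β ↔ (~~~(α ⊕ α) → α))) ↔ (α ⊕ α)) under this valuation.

0.00

β ↔ β = 1 − |0.48 − 0.48| = 1 − 0.00 = 1.00
α ⊕ α = min(1, 0.66 + 0.66) = min(1, 1.32) = 1.00
~(α ⊕ α) = 1 − 1.00 = 0.00
~~(α ⊕ α) = 1 − 0.00 = 1.00
~~~(α ⊕ α) = 1 − 1.00 = 0.00
~~~(α ⊕ α) → α = min(1, 1 − 0.00 + 0.66) = min(1, 1.66) = 1.00
β ↔ (~~~(α ⊕ α) → α) = 1 − |0.48 − 1.00| = 1 − 0.52 = 0.48
(β ↔ β) ⊕ (β ↔ (~~~(α ⊕ α) → α)) = min(1, 1.00 + 0.48) = min(1, 1.48) = 1.00
((β ↔ β) ⊕ (β ↔ (~~~(α ⊕ α) → α))) ↔ (α ⊕ α) = 1 − |1.00 − 1.00| = 1 − 0.00 = 1.00
~(((β ↔ β) ⊕ (β ↔ (~~~(α ⊕ α) → α))) ↔ (α ⊕ α)) = 1 − 1.00 = 0.00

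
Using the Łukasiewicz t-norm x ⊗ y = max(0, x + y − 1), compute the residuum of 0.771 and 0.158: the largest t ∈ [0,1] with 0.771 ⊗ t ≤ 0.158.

0.387

The residuum of the Łukasiewicz t-norm gives the supremum: min(1, 1 − 0.771 + 0.158).
1 − 0.771 + 0.158 = 0.387, so t = min(1, 0.387) = 0.387.
Check: 0.771 ⊗ 0.387 = max(0, 0.158) = 0.158 ≤ 0.158.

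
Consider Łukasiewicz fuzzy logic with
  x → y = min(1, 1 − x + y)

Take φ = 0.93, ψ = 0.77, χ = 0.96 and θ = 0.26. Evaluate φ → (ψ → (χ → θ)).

0.60

χ → θ = min(1, 1 − 0.96 + 0.26) = min(1, 0.30) = 0.30
ψ → (χ → θ) = min(1, 1 − 0.77 + 0.30) = min(1, 0.53) = 0.53
φ → (ψ → (χ → θ)) = min(1, 1 − 0.93 + 0.53) = min(1, 0.60) = 0.60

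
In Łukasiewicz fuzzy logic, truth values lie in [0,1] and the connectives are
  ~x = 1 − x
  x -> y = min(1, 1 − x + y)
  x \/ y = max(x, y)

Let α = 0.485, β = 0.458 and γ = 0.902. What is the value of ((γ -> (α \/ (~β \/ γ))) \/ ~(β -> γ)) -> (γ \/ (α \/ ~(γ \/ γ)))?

~β = 1 − 0.458 = 0.542
~β \/ γ = max(0.542, 0.902) = 0.902
α \/ (~β \/ γ) = max(0.485, 0.902) = 0.902
γ -> (α \/ (~β \/ γ)) = min(1, 1 − 0.902 + 0.902) = min(1, 1.000) = 1.000
β -> γ = min(1, 1 − 0.458 + 0.902) = min(1, 1.444) = 1.000
~(β -> γ) = 1 − 1.000 = 0.000
(γ -> (α \/ (~β \/ γ))) \/ ~(β -> γ) = max(1.000, 0.000) = 1.000
γ \/ γ = max(0.902, 0.902) = 0.902
~(γ \/ γ) = 1 − 0.902 = 0.098
α \/ ~(γ \/ γ) = max(0.485, 0.098) = 0.485
γ \/ (α \/ ~(γ \/ γ)) = max(0.902, 0.485) = 0.902
((γ -> (α \/ (~β \/ γ))) \/ ~(β -> γ)) -> (γ \/ (α \/ ~(γ \/ γ))) = min(1, 1 − 1.000 + 0.902) = min(1, 0.902) = 0.902

0.902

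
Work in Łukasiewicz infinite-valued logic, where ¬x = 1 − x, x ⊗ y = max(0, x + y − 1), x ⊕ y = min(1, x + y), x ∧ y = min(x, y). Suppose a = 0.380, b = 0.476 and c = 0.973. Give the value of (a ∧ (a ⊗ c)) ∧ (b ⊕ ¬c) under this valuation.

0.353

a ⊗ c = max(0, 0.380 + 0.973 − 1) = max(0, 0.353) = 0.353
a ∧ (a ⊗ c) = min(0.380, 0.353) = 0.353
¬c = 1 − 0.973 = 0.027
b ⊕ ¬c = min(1, 0.476 + 0.027) = min(1, 0.503) = 0.503
(a ∧ (a ⊗ c)) ∧ (b ⊕ ¬c) = min(0.353, 0.503) = 0.353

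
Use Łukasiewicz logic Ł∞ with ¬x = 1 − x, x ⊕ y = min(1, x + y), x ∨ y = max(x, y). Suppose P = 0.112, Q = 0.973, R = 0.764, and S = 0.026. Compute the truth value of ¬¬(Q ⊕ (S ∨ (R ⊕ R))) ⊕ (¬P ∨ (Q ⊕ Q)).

R ⊕ R = min(1, 0.764 + 0.764) = min(1, 1.528) = 1.000
S ∨ (R ⊕ R) = max(0.026, 1.000) = 1.000
Q ⊕ (S ∨ (R ⊕ R)) = min(1, 0.973 + 1.000) = min(1, 1.973) = 1.000
¬(Q ⊕ (S ∨ (R ⊕ R))) = 1 − 1.000 = 0.000
¬¬(Q ⊕ (S ∨ (R ⊕ R))) = 1 − 0.000 = 1.000
¬P = 1 − 0.112 = 0.888
Q ⊕ Q = min(1, 0.973 + 0.973) = min(1, 1.946) = 1.000
¬P ∨ (Q ⊕ Q) = max(0.888, 1.000) = 1.000
¬¬(Q ⊕ (S ∨ (R ⊕ R))) ⊕ (¬P ∨ (Q ⊕ Q)) = min(1, 1.000 + 1.000) = min(1, 2.000) = 1.000

1.000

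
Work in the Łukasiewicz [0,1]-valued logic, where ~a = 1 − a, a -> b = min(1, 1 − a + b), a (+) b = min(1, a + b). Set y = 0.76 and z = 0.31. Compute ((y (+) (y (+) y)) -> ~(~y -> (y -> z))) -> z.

1.00

y (+) y = min(1, 0.76 + 0.76) = min(1, 1.52) = 1.00
y (+) (y (+) y) = min(1, 0.76 + 1.00) = min(1, 1.76) = 1.00
~y = 1 − 0.76 = 0.24
y -> z = min(1, 1 − 0.76 + 0.31) = min(1, 0.55) = 0.55
~y -> (y -> z) = min(1, 1 − 0.24 + 0.55) = min(1, 1.31) = 1.00
~(~y -> (y -> z)) = 1 − 1.00 = 0.00
(y (+) (y (+) y)) -> ~(~y -> (y -> z)) = min(1, 1 − 1.00 + 0.00) = min(1, 0.00) = 0.00
((y (+) (y (+) y)) -> ~(~y -> (y -> z))) -> z = min(1, 1 − 0.00 + 0.31) = min(1, 1.31) = 1.00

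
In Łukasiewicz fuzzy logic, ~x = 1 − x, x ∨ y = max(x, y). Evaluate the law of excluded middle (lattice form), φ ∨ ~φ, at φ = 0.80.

0.80

~φ = 1 − 0.80 = 0.20
φ ∨ ~φ = max(0.80, 0.20) = 0.80
(The value 0.80 < 1 shows this instance is not satisfied; not a Ł∞-tautology — its value is max(a, 1−a).)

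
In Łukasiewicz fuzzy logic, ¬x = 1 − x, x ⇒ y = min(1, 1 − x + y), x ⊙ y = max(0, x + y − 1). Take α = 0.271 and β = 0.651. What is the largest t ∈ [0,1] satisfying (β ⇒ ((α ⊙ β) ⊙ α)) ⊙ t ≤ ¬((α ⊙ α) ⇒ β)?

α ⊙ β = max(0, 0.271 + 0.651 − 1) = max(0, -0.078) = 0.000
(α ⊙ β) ⊙ α = max(0, 0.000 + 0.271 − 1) = max(0, -0.729) = 0.000
β ⇒ ((α ⊙ β) ⊙ α) = min(1, 1 − 0.651 + 0.000) = min(1, 0.349) = 0.349
So the left factor is β ⇒ ((α ⊙ β) ⊙ α) = 0.349.
α ⊙ α = max(0, 0.271 + 0.271 − 1) = max(0, -0.458) = 0.000
(α ⊙ α) ⇒ β = min(1, 1 − 0.000 + 0.651) = min(1, 1.651) = 1.000
¬((α ⊙ α) ⇒ β) = 1 − 1.000 = 0.000
So the right-hand bound is ¬((α ⊙ α) ⇒ β) = 0.000.
The residuum of the Łukasiewicz t-norm gives the supremum: min(1, 1 − 0.349 + 0.000).
1 − 0.349 + 0.000 = 0.651, so t = min(1, 0.651) = 0.651.
Check: 0.349 ⊙ 0.651 = max(0, 0.000) = 0.000 ≤ 0.000.

0.651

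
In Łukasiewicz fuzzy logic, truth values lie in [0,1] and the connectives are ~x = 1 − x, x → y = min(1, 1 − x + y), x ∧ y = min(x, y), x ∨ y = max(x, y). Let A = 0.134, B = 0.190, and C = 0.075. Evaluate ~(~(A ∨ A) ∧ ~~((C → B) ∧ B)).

0.810

A ∨ A = max(0.134, 0.134) = 0.134
~(A ∨ A) = 1 − 0.134 = 0.866
C → B = min(1, 1 − 0.075 + 0.190) = min(1, 1.115) = 1.000
(C → B) ∧ B = min(1.000, 0.190) = 0.190
~((C → B) ∧ B) = 1 − 0.190 = 0.810
~~((C → B) ∧ B) = 1 − 0.810 = 0.190
~(A ∨ A) ∧ ~~((C → B) ∧ B) = min(0.866, 0.190) = 0.190
~(~(A ∨ A) ∧ ~~((C → B) ∧ B)) = 1 − 0.190 = 0.810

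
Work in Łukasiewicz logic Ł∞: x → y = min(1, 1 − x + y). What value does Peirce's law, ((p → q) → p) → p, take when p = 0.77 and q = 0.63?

p → q = min(1, 1 − 0.77 + 0.63) = min(1, 0.86) = 0.86
(p → q) → p = min(1, 1 − 0.86 + 0.77) = min(1, 0.91) = 0.91
((p → q) → p) → p = min(1, 1 − 0.91 + 0.77) = min(1, 0.86) = 0.86
(The value 0.86 < 1 shows this instance is not satisfied; not a Ł∞-tautology in general.)

0.86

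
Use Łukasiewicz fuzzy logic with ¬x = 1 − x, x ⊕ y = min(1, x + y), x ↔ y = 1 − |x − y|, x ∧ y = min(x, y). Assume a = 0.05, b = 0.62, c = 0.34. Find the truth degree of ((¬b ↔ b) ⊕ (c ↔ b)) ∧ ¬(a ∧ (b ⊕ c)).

¬b = 1 − 0.62 = 0.38
¬b ↔ b = 1 − |0.38 − 0.62| = 1 − 0.24 = 0.76
c ↔ b = 1 − |0.34 − 0.62| = 1 − 0.28 = 0.72
(¬b ↔ b) ⊕ (c ↔ b) = min(1, 0.76 + 0.72) = min(1, 1.48) = 1.00
b ⊕ c = min(1, 0.62 + 0.34) = min(1, 0.96) = 0.96
a ∧ (b ⊕ c) = min(0.05, 0.96) = 0.05
¬(a ∧ (b ⊕ c)) = 1 − 0.05 = 0.95
((¬b ↔ b) ⊕ (c ↔ b)) ∧ ¬(a ∧ (b ⊕ c)) = min(1.00, 0.95) = 0.95

0.95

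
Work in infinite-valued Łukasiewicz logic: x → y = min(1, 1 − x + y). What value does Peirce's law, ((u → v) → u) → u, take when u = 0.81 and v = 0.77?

u → v = min(1, 1 − 0.81 + 0.77) = min(1, 0.96) = 0.96
(u → v) → u = min(1, 1 − 0.96 + 0.81) = min(1, 0.85) = 0.85
((u → v) → u) → u = min(1, 1 − 0.85 + 0.81) = min(1, 0.96) = 0.96
(The value 0.96 < 1 shows this instance is not satisfied; not a Ł∞-tautology in general.)

0.96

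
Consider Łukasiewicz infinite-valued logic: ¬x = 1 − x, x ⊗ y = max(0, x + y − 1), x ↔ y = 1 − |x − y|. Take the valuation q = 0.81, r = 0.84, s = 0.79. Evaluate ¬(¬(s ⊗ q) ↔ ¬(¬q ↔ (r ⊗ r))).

s ⊗ q = max(0, 0.79 + 0.81 − 1) = max(0, 0.60) = 0.60
¬(s ⊗ q) = 1 − 0.60 = 0.40
¬q = 1 − 0.81 = 0.19
r ⊗ r = max(0, 0.84 + 0.84 − 1) = max(0, 0.68) = 0.68
¬q ↔ (r ⊗ r) = 1 − |0.19 − 0.68| = 1 − 0.49 = 0.51
¬(¬q ↔ (r ⊗ r)) = 1 − 0.51 = 0.49
¬(s ⊗ q) ↔ ¬(¬q ↔ (r ⊗ r)) = 1 − |0.40 − 0.49| = 1 − 0.09 = 0.91
¬(¬(s ⊗ q) ↔ ¬(¬q ↔ (r ⊗ r))) = 1 − 0.91 = 0.09

0.09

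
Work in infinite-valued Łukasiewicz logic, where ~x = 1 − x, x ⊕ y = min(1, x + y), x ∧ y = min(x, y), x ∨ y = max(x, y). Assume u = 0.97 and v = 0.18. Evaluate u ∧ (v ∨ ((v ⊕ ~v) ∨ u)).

0.97

~v = 1 − 0.18 = 0.82
v ⊕ ~v = min(1, 0.18 + 0.82) = min(1, 1.00) = 1.00
(v ⊕ ~v) ∨ u = max(1.00, 0.97) = 1.00
v ∨ ((v ⊕ ~v) ∨ u) = max(0.18, 1.00) = 1.00
u ∧ (v ∨ ((v ⊕ ~v) ∨ u)) = min(0.97, 1.00) = 0.97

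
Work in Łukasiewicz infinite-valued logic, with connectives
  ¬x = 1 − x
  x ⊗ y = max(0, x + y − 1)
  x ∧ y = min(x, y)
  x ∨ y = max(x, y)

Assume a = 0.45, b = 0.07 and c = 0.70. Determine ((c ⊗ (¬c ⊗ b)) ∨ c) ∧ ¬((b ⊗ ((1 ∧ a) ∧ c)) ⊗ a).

0.70

¬c = 1 − 0.70 = 0.30
¬c ⊗ b = max(0, 0.30 + 0.07 − 1) = max(0, -0.63) = 0.00
c ⊗ (¬c ⊗ b) = max(0, 0.70 + 0.00 − 1) = max(0, -0.30) = 0.00
(c ⊗ (¬c ⊗ b)) ∨ c = max(0.00, 0.70) = 0.70
1 ∧ a = min(1.00, 0.45) = 0.45
(1 ∧ a) ∧ c = min(0.45, 0.70) = 0.45
b ⊗ ((1 ∧ a) ∧ c) = max(0, 0.07 + 0.45 − 1) = max(0, -0.48) = 0.00
(b ⊗ ((1 ∧ a) ∧ c)) ⊗ a = max(0, 0.00 + 0.45 − 1) = max(0, -0.55) = 0.00
¬((b ⊗ ((1 ∧ a) ∧ c)) ⊗ a) = 1 − 0.00 = 1.00
((c ⊗ (¬c ⊗ b)) ∨ c) ∧ ¬((b ⊗ ((1 ∧ a) ∧ c)) ⊗ a) = min(0.70, 1.00) = 0.70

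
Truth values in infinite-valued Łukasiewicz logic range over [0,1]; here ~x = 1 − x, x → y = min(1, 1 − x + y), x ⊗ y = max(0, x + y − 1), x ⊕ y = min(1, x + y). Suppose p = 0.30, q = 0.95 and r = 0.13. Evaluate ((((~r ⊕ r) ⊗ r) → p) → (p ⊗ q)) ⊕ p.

0.55

~r = 1 − 0.13 = 0.87
~r ⊕ r = min(1, 0.87 + 0.13) = min(1, 1.00) = 1.00
(~r ⊕ r) ⊗ r = max(0, 1.00 + 0.13 − 1) = max(0, 0.13) = 0.13
((~r ⊕ r) ⊗ r) → p = min(1, 1 − 0.13 + 0.30) = min(1, 1.17) = 1.00
p ⊗ q = max(0, 0.30 + 0.95 − 1) = max(0, 0.25) = 0.25
(((~r ⊕ r) ⊗ r) → p) → (p ⊗ q) = min(1, 1 − 1.00 + 0.25) = min(1, 0.25) = 0.25
((((~r ⊕ r) ⊗ r) → p) → (p ⊗ q)) ⊕ p = min(1, 0.25 + 0.30) = min(1, 0.55) = 0.55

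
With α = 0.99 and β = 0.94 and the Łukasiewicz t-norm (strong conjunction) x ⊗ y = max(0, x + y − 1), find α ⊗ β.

0.93

α ⊗ β = max(0, 0.99 + 0.94 − 1) = max(0, 0.93) = 0.93
For comparison, the Gödel (minimum) t-norm min(x, y) would give 0.94.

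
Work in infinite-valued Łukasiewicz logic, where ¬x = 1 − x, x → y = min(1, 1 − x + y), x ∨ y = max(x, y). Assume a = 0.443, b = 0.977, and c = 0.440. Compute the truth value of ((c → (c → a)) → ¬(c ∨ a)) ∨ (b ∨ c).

c → a = min(1, 1 − 0.440 + 0.443) = min(1, 1.003) = 1.000
c → (c → a) = min(1, 1 − 0.440 + 1.000) = min(1, 1.560) = 1.000
c ∨ a = max(0.440, 0.443) = 0.443
¬(c ∨ a) = 1 − 0.443 = 0.557
(c → (c → a)) → ¬(c ∨ a) = min(1, 1 − 1.000 + 0.557) = min(1, 0.557) = 0.557
b ∨ c = max(0.977, 0.440) = 0.977
((c → (c → a)) → ¬(c ∨ a)) ∨ (b ∨ c) = max(0.557, 0.977) = 0.977

0.977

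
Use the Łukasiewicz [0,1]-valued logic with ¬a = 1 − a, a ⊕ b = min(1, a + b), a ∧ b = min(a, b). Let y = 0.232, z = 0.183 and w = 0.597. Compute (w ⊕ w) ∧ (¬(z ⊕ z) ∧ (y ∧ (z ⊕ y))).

0.232

w ⊕ w = min(1, 0.597 + 0.597) = min(1, 1.194) = 1.000
z ⊕ z = min(1, 0.183 + 0.183) = min(1, 0.366) = 0.366
¬(z ⊕ z) = 1 − 0.366 = 0.634
z ⊕ y = min(1, 0.183 + 0.232) = min(1, 0.415) = 0.415
y ∧ (z ⊕ y) = min(0.232, 0.415) = 0.232
¬(z ⊕ z) ∧ (y ∧ (z ⊕ y)) = min(0.634, 0.232) = 0.232
(w ⊕ w) ∧ (¬(z ⊕ z) ∧ (y ∧ (z ⊕ y))) = min(1.000, 0.232) = 0.232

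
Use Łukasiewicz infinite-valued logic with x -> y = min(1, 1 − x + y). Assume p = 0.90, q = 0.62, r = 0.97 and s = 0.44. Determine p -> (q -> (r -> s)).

0.95

r -> s = min(1, 1 − 0.97 + 0.44) = min(1, 0.47) = 0.47
q -> (r -> s) = min(1, 1 − 0.62 + 0.47) = min(1, 0.85) = 0.85
p -> (q -> (r -> s)) = min(1, 1 − 0.90 + 0.85) = min(1, 0.95) = 0.95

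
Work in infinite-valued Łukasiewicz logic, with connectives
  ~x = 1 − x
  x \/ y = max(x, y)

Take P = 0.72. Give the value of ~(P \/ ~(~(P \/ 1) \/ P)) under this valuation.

0.28

P \/ 1 = max(0.72, 1.00) = 1.00
~(P \/ 1) = 1 − 1.00 = 0.00
~(P \/ 1) \/ P = max(0.00, 0.72) = 0.72
~(~(P \/ 1) \/ P) = 1 − 0.72 = 0.28
P \/ ~(~(P \/ 1) \/ P) = max(0.72, 0.28) = 0.72
~(P \/ ~(~(P \/ 1) \/ P)) = 1 − 0.72 = 0.28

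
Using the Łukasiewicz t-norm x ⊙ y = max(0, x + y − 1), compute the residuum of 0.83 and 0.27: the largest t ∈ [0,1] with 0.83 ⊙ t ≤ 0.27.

The residuum of the Łukasiewicz t-norm gives the supremum: min(1, 1 − 0.83 + 0.27).
1 − 0.83 + 0.27 = 0.44, so t = min(1, 0.44) = 0.44.
Check: 0.83 ⊙ 0.44 = max(0, 0.27) = 0.27 ≤ 0.27.

0.44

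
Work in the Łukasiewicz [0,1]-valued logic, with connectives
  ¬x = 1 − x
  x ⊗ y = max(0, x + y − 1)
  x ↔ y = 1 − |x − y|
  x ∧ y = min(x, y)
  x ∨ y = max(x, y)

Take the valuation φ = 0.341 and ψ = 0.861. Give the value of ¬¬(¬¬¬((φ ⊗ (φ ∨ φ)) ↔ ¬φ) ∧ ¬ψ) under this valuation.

φ ∨ φ = max(0.341, 0.341) = 0.341
φ ⊗ (φ ∨ φ) = max(0, 0.341 + 0.341 − 1) = max(0, -0.318) = 0.000
¬φ = 1 − 0.341 = 0.659
(φ ⊗ (φ ∨ φ)) ↔ ¬φ = 1 − |0.000 − 0.659| = 1 − 0.659 = 0.341
¬((φ ⊗ (φ ∨ φ)) ↔ ¬φ) = 1 − 0.341 = 0.659
¬¬((φ ⊗ (φ ∨ φ)) ↔ ¬φ) = 1 − 0.659 = 0.341
¬¬¬((φ ⊗ (φ ∨ φ)) ↔ ¬φ) = 1 − 0.341 = 0.659
¬ψ = 1 − 0.861 = 0.139
¬¬¬((φ ⊗ (φ ∨ φ)) ↔ ¬φ) ∧ ¬ψ = min(0.659, 0.139) = 0.139
¬(¬¬¬((φ ⊗ (φ ∨ φ)) ↔ ¬φ) ∧ ¬ψ) = 1 − 0.139 = 0.861
¬¬(¬¬¬((φ ⊗ (φ ∨ φ)) ↔ ¬φ) ∧ ¬ψ) = 1 − 0.861 = 0.139

0.139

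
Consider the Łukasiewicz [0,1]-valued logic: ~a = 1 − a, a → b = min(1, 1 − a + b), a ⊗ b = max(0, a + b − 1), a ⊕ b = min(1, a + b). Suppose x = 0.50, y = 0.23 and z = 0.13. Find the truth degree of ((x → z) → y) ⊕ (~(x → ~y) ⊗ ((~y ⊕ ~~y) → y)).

x → z = min(1, 1 − 0.50 + 0.13) = min(1, 0.63) = 0.63
(x → z) → y = min(1, 1 − 0.63 + 0.23) = min(1, 0.60) = 0.60
~y = 1 − 0.23 = 0.77
x → ~y = min(1, 1 − 0.50 + 0.77) = min(1, 1.27) = 1.00
~(x → ~y) = 1 − 1.00 = 0.00
~~y = 1 − 0.77 = 0.23
~y ⊕ ~~y = min(1, 0.77 + 0.23) = min(1, 1.00) = 1.00
(~y ⊕ ~~y) → y = min(1, 1 − 1.00 + 0.23) = min(1, 0.23) = 0.23
~(x → ~y) ⊗ ((~y ⊕ ~~y) → y) = max(0, 0.00 + 0.23 − 1) = max(0, -0.77) = 0.00
((x → z) → y) ⊕ (~(x → ~y) ⊗ ((~y ⊕ ~~y) → y)) = min(1, 0.60 + 0.00) = min(1, 0.60) = 0.60

0.60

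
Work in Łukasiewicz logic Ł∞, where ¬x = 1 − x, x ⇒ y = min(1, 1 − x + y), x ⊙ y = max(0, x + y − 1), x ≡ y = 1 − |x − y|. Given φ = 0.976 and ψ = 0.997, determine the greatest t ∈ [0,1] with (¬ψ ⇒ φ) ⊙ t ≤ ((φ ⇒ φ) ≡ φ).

0.976

¬ψ = 1 − 0.997 = 0.003
¬ψ ⇒ φ = min(1, 1 − 0.003 + 0.976) = min(1, 1.973) = 1.000
So the left factor is ¬ψ ⇒ φ = 1.000.
φ ⇒ φ = min(1, 1 − 0.976 + 0.976) = min(1, 1.000) = 1.000
(φ ⇒ φ) ≡ φ = 1 − |1.000 − 0.976| = 1 − 0.024 = 0.976
So the right-hand bound is (φ ⇒ φ) ≡ φ = 0.976.
The residuum of the Łukasiewicz t-norm gives the supremum: min(1, 1 − 1.000 + 0.976).
1 − 1.000 + 0.976 = 0.976, so t = min(1, 0.976) = 0.976.
Check: 1.000 ⊙ 0.976 = max(0, 0.976) = 0.976 ≤ 0.976.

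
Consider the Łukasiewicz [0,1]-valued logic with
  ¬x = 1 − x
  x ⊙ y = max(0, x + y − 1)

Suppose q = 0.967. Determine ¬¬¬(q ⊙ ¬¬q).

0.066

¬q = 1 − 0.967 = 0.033
¬¬q = 1 − 0.033 = 0.967
q ⊙ ¬¬q = max(0, 0.967 + 0.967 − 1) = max(0, 0.934) = 0.934
¬(q ⊙ ¬¬q) = 1 − 0.934 = 0.066
¬¬(q ⊙ ¬¬q) = 1 − 0.066 = 0.934
¬¬¬(q ⊙ ¬¬q) = 1 − 0.934 = 0.066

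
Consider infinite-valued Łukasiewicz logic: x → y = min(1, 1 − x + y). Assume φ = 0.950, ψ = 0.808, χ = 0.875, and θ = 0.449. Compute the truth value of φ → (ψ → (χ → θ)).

0.816

χ → θ = min(1, 1 − 0.875 + 0.449) = min(1, 0.574) = 0.574
ψ → (χ → θ) = min(1, 1 − 0.808 + 0.574) = min(1, 0.766) = 0.766
φ → (ψ → (χ → θ)) = min(1, 1 − 0.950 + 0.766) = min(1, 0.816) = 0.816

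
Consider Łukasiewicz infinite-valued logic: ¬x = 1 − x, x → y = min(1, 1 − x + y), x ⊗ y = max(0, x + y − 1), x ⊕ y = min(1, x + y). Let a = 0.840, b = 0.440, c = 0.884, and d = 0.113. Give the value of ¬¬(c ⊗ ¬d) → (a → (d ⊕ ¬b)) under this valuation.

1.000

¬d = 1 − 0.113 = 0.887
c ⊗ ¬d = max(0, 0.884 + 0.887 − 1) = max(0, 0.771) = 0.771
¬(c ⊗ ¬d) = 1 − 0.771 = 0.229
¬¬(c ⊗ ¬d) = 1 − 0.229 = 0.771
¬b = 1 − 0.440 = 0.560
d ⊕ ¬b = min(1, 0.113 + 0.560) = min(1, 0.673) = 0.673
a → (d ⊕ ¬b) = min(1, 1 − 0.840 + 0.673) = min(1, 0.833) = 0.833
¬¬(c ⊗ ¬d) → (a → (d ⊕ ¬b)) = min(1, 1 − 0.771 + 0.833) = min(1, 1.062) = 1.000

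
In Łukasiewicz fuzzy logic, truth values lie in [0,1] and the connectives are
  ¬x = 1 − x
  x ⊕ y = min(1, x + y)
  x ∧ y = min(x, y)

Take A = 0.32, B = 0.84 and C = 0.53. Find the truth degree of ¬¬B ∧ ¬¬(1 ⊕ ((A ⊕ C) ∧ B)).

0.84

¬B = 1 − 0.84 = 0.16
¬¬B = 1 − 0.16 = 0.84
A ⊕ C = min(1, 0.32 + 0.53) = min(1, 0.85) = 0.85
(A ⊕ C) ∧ B = min(0.85, 0.84) = 0.84
1 ⊕ ((A ⊕ C) ∧ B) = min(1, 1.00 + 0.84) = min(1, 1.84) = 1.00
¬(1 ⊕ ((A ⊕ C) ∧ B)) = 1 − 1.00 = 0.00
¬¬(1 ⊕ ((A ⊕ C) ∧ B)) = 1 − 0.00 = 1.00
¬¬B ∧ ¬¬(1 ⊕ ((A ⊕ C) ∧ B)) = min(0.84, 1.00) = 0.84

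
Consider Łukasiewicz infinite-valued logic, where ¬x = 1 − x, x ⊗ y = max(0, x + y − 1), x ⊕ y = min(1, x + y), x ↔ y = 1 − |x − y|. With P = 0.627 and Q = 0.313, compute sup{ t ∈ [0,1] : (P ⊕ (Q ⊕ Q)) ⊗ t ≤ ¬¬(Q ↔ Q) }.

Q ⊕ Q = min(1, 0.313 + 0.313) = min(1, 0.626) = 0.626
P ⊕ (Q ⊕ Q) = min(1, 0.627 + 0.626) = min(1, 1.253) = 1.000
So the left factor is P ⊕ (Q ⊕ Q) = 1.000.
Q ↔ Q = 1 − |0.313 − 0.313| = 1 − 0.000 = 1.000
¬(Q ↔ Q) = 1 − 1.000 = 0.000
¬¬(Q ↔ Q) = 1 − 0.000 = 1.000
So the right-hand bound is ¬¬(Q ↔ Q) = 1.000.
The residuum of the Łukasiewicz t-norm gives the supremum: min(1, 1 − 1.000 + 1.000).
1 − 1.000 + 1.000 = 1.000, so t = min(1, 1.000) = 1.000.
Check: 1.000 ⊗ 1.000 = max(0, 1.000) = 1.000 ≤ 1.000.

1.000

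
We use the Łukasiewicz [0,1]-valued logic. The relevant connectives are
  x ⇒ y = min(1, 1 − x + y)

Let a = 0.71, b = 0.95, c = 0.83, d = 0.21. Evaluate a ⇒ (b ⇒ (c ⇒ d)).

0.72

c ⇒ d = min(1, 1 − 0.83 + 0.21) = min(1, 0.38) = 0.38
b ⇒ (c ⇒ d) = min(1, 1 − 0.95 + 0.38) = min(1, 0.43) = 0.43
a ⇒ (b ⇒ (c ⇒ d)) = min(1, 1 − 0.71 + 0.43) = min(1, 0.72) = 0.72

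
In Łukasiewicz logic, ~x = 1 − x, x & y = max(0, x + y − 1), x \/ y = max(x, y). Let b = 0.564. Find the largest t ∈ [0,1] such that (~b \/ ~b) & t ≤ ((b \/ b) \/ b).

1.000

~b = 1 − 0.564 = 0.436
~b \/ ~b = max(0.436, 0.436) = 0.436
So the left factor is ~b \/ ~b = 0.436.
b \/ b = max(0.564, 0.564) = 0.564
(b \/ b) \/ b = max(0.564, 0.564) = 0.564
So the right-hand bound is (b \/ b) \/ b = 0.564.
The residuum of the Łukasiewicz t-norm gives the supremum: min(1, 1 − 0.436 + 0.564).
1 − 0.436 + 0.564 = 1.128, so t = min(1, 1.128) = 1.000.
Check: 0.436 & 1.000 = max(0, 0.436) = 0.436 ≤ 0.564.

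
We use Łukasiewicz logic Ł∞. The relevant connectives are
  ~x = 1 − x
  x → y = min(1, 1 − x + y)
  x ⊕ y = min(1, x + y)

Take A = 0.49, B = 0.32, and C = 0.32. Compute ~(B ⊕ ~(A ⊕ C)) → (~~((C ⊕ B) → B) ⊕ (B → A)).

A ⊕ C = min(1, 0.49 + 0.32) = min(1, 0.81) = 0.81
~(A ⊕ C) = 1 − 0.81 = 0.19
B ⊕ ~(A ⊕ C) = min(1, 0.32 + 0.19) = min(1, 0.51) = 0.51
~(B ⊕ ~(A ⊕ C)) = 1 − 0.51 = 0.49
C ⊕ B = min(1, 0.32 + 0.32) = min(1, 0.64) = 0.64
(C ⊕ B) → B = min(1, 1 − 0.64 + 0.32) = min(1, 0.68) = 0.68
~((C ⊕ B) → B) = 1 − 0.68 = 0.32
~~((C ⊕ B) → B) = 1 − 0.32 = 0.68
B → A = min(1, 1 − 0.32 + 0.49) = min(1, 1.17) = 1.00
~~((C ⊕ B) → B) ⊕ (B → A) = min(1, 0.68 + 1.00) = min(1, 1.68) = 1.00
~(B ⊕ ~(A ⊕ C)) → (~~((C ⊕ B) → B) ⊕ (B → A)) = min(1, 1 − 0.49 + 1.00) = min(1, 1.51) = 1.00

1.00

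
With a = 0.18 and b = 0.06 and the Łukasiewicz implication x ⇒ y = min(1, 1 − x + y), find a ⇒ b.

0.88

a ⇒ b = min(1, 1 − 0.18 + 0.06) = min(1, 0.88) = 0.88
For comparison, the Gödel implication (1 if x ≤ y else y) would give 0.06.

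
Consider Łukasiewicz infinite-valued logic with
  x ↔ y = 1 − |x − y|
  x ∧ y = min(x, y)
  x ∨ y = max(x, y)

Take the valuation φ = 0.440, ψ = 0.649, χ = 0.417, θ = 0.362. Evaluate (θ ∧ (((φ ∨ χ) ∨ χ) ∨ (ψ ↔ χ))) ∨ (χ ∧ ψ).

0.417

φ ∨ χ = max(0.440, 0.417) = 0.440
(φ ∨ χ) ∨ χ = max(0.440, 0.417) = 0.440
ψ ↔ χ = 1 − |0.649 − 0.417| = 1 − 0.232 = 0.768
((φ ∨ χ) ∨ χ) ∨ (ψ ↔ χ) = max(0.440, 0.768) = 0.768
θ ∧ (((φ ∨ χ) ∨ χ) ∨ (ψ ↔ χ)) = min(0.362, 0.768) = 0.362
χ ∧ ψ = min(0.417, 0.649) = 0.417
(θ ∧ (((φ ∨ χ) ∨ χ) ∨ (ψ ↔ χ))) ∨ (χ ∧ ψ) = max(0.362, 0.417) = 0.417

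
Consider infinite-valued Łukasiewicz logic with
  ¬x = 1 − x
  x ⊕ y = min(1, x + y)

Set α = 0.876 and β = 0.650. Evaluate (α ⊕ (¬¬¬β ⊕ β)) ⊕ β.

1.000

¬β = 1 − 0.650 = 0.350
¬¬β = 1 − 0.350 = 0.650
¬¬¬β = 1 − 0.650 = 0.350
¬¬¬β ⊕ β = min(1, 0.350 + 0.650) = min(1, 1.000) = 1.000
α ⊕ (¬¬¬β ⊕ β) = min(1, 0.876 + 1.000) = min(1, 1.876) = 1.000
(α ⊕ (¬¬¬β ⊕ β)) ⊕ β = min(1, 1.000 + 0.650) = min(1, 1.650) = 1.000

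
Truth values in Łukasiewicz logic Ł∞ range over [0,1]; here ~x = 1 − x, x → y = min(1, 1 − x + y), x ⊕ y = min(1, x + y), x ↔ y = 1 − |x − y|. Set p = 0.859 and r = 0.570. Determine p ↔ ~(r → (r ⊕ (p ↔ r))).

0.141

p ↔ r = 1 − |0.859 − 0.570| = 1 − 0.289 = 0.711
r ⊕ (p ↔ r) = min(1, 0.570 + 0.711) = min(1, 1.281) = 1.000
r → (r ⊕ (p ↔ r)) = min(1, 1 − 0.570 + 1.000) = min(1, 1.430) = 1.000
~(r → (r ⊕ (p ↔ r))) = 1 − 1.000 = 0.000
p ↔ ~(r → (r ⊕ (p ↔ r))) = 1 − |0.859 − 0.000| = 1 − 0.859 = 0.141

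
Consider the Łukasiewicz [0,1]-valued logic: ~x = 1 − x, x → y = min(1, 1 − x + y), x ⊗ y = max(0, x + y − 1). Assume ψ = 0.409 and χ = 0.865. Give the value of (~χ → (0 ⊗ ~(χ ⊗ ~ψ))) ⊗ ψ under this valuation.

0.274

~χ = 1 − 0.865 = 0.135
~ψ = 1 − 0.409 = 0.591
χ ⊗ ~ψ = max(0, 0.865 + 0.591 − 1) = max(0, 0.456) = 0.456
~(χ ⊗ ~ψ) = 1 − 0.456 = 0.544
0 ⊗ ~(χ ⊗ ~ψ) = max(0, 0.000 + 0.544 − 1) = max(0, -0.456) = 0.000
~χ → (0 ⊗ ~(χ ⊗ ~ψ)) = min(1, 1 − 0.135 + 0.000) = min(1, 0.865) = 0.865
(~χ → (0 ⊗ ~(χ ⊗ ~ψ))) ⊗ ψ = max(0, 0.865 + 0.409 − 1) = max(0, 0.274) = 0.274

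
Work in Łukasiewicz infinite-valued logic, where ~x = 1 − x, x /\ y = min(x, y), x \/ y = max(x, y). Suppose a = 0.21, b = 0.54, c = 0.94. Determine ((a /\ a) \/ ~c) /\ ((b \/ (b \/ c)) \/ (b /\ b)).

0.21

a /\ a = min(0.21, 0.21) = 0.21
~c = 1 − 0.94 = 0.06
(a /\ a) \/ ~c = max(0.21, 0.06) = 0.21
b \/ c = max(0.54, 0.94) = 0.94
b \/ (b \/ c) = max(0.54, 0.94) = 0.94
b /\ b = min(0.54, 0.54) = 0.54
(b \/ (b \/ c)) \/ (b /\ b) = max(0.94, 0.54) = 0.94
((a /\ a) \/ ~c) /\ ((b \/ (b \/ c)) \/ (b /\ b)) = min(0.21, 0.94) = 0.21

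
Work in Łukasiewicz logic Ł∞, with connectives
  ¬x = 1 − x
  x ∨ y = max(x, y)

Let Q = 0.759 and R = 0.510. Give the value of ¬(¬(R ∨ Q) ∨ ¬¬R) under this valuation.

0.490

R ∨ Q = max(0.510, 0.759) = 0.759
¬(R ∨ Q) = 1 − 0.759 = 0.241
¬R = 1 − 0.510 = 0.490
¬¬R = 1 − 0.490 = 0.510
¬(R ∨ Q) ∨ ¬¬R = max(0.241, 0.510) = 0.510
¬(¬(R ∨ Q) ∨ ¬¬R) = 1 − 0.510 = 0.490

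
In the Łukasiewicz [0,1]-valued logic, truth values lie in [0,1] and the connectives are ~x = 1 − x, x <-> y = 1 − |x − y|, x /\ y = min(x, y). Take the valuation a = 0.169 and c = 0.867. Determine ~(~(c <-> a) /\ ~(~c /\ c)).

c <-> a = 1 − |0.867 − 0.169| = 1 − 0.698 = 0.302
~(c <-> a) = 1 − 0.302 = 0.698
~c = 1 − 0.867 = 0.133
~c /\ c = min(0.133, 0.867) = 0.133
~(~c /\ c) = 1 − 0.133 = 0.867
~(c <-> a) /\ ~(~c /\ c) = min(0.698, 0.867) = 0.698
~(~(c <-> a) /\ ~(~c /\ c)) = 1 − 0.698 = 0.302

0.302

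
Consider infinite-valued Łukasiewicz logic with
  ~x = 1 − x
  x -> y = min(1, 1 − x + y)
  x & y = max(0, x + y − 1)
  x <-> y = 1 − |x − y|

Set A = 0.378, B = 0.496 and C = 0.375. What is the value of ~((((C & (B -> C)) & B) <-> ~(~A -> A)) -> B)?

B -> C = min(1, 1 − 0.496 + 0.375) = min(1, 0.879) = 0.879
C & (B -> C) = max(0, 0.375 + 0.879 − 1) = max(0, 0.254) = 0.254
(C & (B -> C)) & B = max(0, 0.254 + 0.496 − 1) = max(0, -0.250) = 0.000
~A = 1 − 0.378 = 0.622
~A -> A = min(1, 1 − 0.622 + 0.378) = min(1, 0.756) = 0.756
~(~A -> A) = 1 − 0.756 = 0.244
((C & (B -> C)) & B) <-> ~(~A -> A) = 1 − |0.000 − 0.244| = 1 − 0.244 = 0.756
(((C & (B -> C)) & B) <-> ~(~A -> A)) -> B = min(1, 1 − 0.756 + 0.496) = min(1, 0.740) = 0.740
~((((C & (B -> C)) & B) <-> ~(~A -> A)) -> B) = 1 − 0.740 = 0.260

0.260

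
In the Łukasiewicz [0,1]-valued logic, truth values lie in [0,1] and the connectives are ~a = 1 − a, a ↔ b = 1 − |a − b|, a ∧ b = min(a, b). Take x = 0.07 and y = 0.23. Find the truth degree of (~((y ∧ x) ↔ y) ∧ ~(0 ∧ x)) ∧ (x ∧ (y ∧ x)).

y ∧ x = min(0.23, 0.07) = 0.07
(y ∧ x) ↔ y = 1 − |0.07 − 0.23| = 1 − 0.16 = 0.84
~((y ∧ x) ↔ y) = 1 − 0.84 = 0.16
0 ∧ x = min(0.00, 0.07) = 0.00
~(0 ∧ x) = 1 − 0.00 = 1.00
~((y ∧ x) ↔ y) ∧ ~(0 ∧ x) = min(0.16, 1.00) = 0.16
x ∧ (y ∧ x) = min(0.07, 0.07) = 0.07
(~((y ∧ x) ↔ y) ∧ ~(0 ∧ x)) ∧ (x ∧ (y ∧ x)) = min(0.16, 0.07) = 0.07

0.07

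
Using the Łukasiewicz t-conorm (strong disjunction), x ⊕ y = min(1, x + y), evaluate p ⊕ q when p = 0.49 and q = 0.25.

p ⊕ q = min(1, 0.49 + 0.25) = min(1, 0.74) = 0.74
For comparison, the Gödel t-conorm max(x, y) would give 0.49.

0.74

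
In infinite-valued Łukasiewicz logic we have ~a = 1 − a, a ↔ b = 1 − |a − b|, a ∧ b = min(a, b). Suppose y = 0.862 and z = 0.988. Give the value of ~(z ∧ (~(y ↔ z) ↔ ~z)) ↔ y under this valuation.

y ↔ z = 1 − |0.862 − 0.988| = 1 − 0.126 = 0.874
~(y ↔ z) = 1 − 0.874 = 0.126
~z = 1 − 0.988 = 0.012
~(y ↔ z) ↔ ~z = 1 − |0.126 − 0.012| = 1 − 0.114 = 0.886
z ∧ (~(y ↔ z) ↔ ~z) = min(0.988, 0.886) = 0.886
~(z ∧ (~(y ↔ z) ↔ ~z)) = 1 − 0.886 = 0.114
~(z ∧ (~(y ↔ z) ↔ ~z)) ↔ y = 1 − |0.114 − 0.862| = 1 − 0.748 = 0.252

0.252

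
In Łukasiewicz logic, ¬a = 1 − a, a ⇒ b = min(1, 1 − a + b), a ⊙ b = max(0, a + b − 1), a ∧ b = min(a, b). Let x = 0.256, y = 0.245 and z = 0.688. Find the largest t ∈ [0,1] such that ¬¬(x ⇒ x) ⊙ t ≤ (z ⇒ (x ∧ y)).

x ⇒ x = min(1, 1 − 0.256 + 0.256) = min(1, 1.000) = 1.000
¬(x ⇒ x) = 1 − 1.000 = 0.000
¬¬(x ⇒ x) = 1 − 0.000 = 1.000
So the left factor is ¬¬(x ⇒ x) = 1.000.
x ∧ y = min(0.256, 0.245) = 0.245
z ⇒ (x ∧ y) = min(1, 1 − 0.688 + 0.245) = min(1, 0.557) = 0.557
So the right-hand bound is z ⇒ (x ∧ y) = 0.557.
The residuum of the Łukasiewicz t-norm gives the supremum: min(1, 1 − 1.000 + 0.557).
1 − 1.000 + 0.557 = 0.557, so t = min(1, 0.557) = 0.557.
Check: 1.000 ⊙ 0.557 = max(0, 0.557) = 0.557 ≤ 0.557.

0.557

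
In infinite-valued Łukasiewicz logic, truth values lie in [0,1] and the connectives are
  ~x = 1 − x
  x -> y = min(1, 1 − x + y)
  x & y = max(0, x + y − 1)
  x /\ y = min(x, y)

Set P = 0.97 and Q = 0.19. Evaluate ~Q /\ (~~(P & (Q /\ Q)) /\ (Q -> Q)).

~Q = 1 − 0.19 = 0.81
Q /\ Q = min(0.19, 0.19) = 0.19
P & (Q /\ Q) = max(0, 0.97 + 0.19 − 1) = max(0, 0.16) = 0.16
~(P & (Q /\ Q)) = 1 − 0.16 = 0.84
~~(P & (Q /\ Q)) = 1 − 0.84 = 0.16
Q -> Q = min(1, 1 − 0.19 + 0.19) = min(1, 1.00) = 1.00
~~(P & (Q /\ Q)) /\ (Q -> Q) = min(0.16, 1.00) = 0.16
~Q /\ (~~(P & (Q /\ Q)) /\ (Q -> Q)) = min(0.81, 0.16) = 0.16

0.16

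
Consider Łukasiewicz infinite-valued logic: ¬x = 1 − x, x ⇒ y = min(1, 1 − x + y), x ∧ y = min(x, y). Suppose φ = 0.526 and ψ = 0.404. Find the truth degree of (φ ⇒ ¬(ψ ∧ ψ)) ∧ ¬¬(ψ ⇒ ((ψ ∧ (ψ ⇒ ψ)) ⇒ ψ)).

1.000

ψ ∧ ψ = min(0.404, 0.404) = 0.404
¬(ψ ∧ ψ) = 1 − 0.404 = 0.596
φ ⇒ ¬(ψ ∧ ψ) = min(1, 1 − 0.526 + 0.596) = min(1, 1.070) = 1.000
ψ ⇒ ψ = min(1, 1 − 0.404 + 0.404) = min(1, 1.000) = 1.000
ψ ∧ (ψ ⇒ ψ) = min(0.404, 1.000) = 0.404
(ψ ∧ (ψ ⇒ ψ)) ⇒ ψ = min(1, 1 − 0.404 + 0.404) = min(1, 1.000) = 1.000
ψ ⇒ ((ψ ∧ (ψ ⇒ ψ)) ⇒ ψ) = min(1, 1 − 0.404 + 1.000) = min(1, 1.596) = 1.000
¬(ψ ⇒ ((ψ ∧ (ψ ⇒ ψ)) ⇒ ψ)) = 1 − 1.000 = 0.000
¬¬(ψ ⇒ ((ψ ∧ (ψ ⇒ ψ)) ⇒ ψ)) = 1 − 0.000 = 1.000
(φ ⇒ ¬(ψ ∧ ψ)) ∧ ¬¬(ψ ⇒ ((ψ ∧ (ψ ⇒ ψ)) ⇒ ψ)) = min(1.000, 1.000) = 1.000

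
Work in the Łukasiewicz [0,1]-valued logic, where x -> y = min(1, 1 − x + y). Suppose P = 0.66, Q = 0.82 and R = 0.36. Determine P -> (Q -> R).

Q -> R = min(1, 1 − 0.82 + 0.36) = min(1, 0.54) = 0.54
P -> (Q -> R) = min(1, 1 − 0.66 + 0.54) = min(1, 0.88) = 0.88

0.88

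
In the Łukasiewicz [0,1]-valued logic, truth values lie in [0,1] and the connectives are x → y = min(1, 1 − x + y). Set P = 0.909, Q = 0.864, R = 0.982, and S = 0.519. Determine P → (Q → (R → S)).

R → S = min(1, 1 − 0.982 + 0.519) = min(1, 0.537) = 0.537
Q → (R → S) = min(1, 1 − 0.864 + 0.537) = min(1, 0.673) = 0.673
P → (Q → (R → S)) = min(1, 1 − 0.909 + 0.673) = min(1, 0.764) = 0.764

0.764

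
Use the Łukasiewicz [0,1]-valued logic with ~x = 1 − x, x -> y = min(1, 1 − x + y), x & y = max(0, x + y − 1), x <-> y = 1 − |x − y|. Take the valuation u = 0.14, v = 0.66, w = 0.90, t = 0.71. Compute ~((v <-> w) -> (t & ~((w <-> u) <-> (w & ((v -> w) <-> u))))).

v <-> w = 1 − |0.66 − 0.90| = 1 − 0.24 = 0.76
w <-> u = 1 − |0.90 − 0.14| = 1 − 0.76 = 0.24
v -> w = min(1, 1 − 0.66 + 0.90) = min(1, 1.24) = 1.00
(v -> w) <-> u = 1 − |1.00 − 0.14| = 1 − 0.86 = 0.14
w & ((v -> w) <-> u) = max(0, 0.90 + 0.14 − 1) = max(0, 0.04) = 0.04
(w <-> u) <-> (w & ((v -> w) <-> u)) = 1 − |0.24 − 0.04| = 1 − 0.20 = 0.80
~((w <-> u) <-> (w & ((v -> w) <-> u))) = 1 − 0.80 = 0.20
t & ~((w <-> u) <-> (w & ((v -> w) <-> u))) = max(0, 0.71 + 0.20 − 1) = max(0, -0.09) = 0.00
(v <-> w) -> (t & ~((w <-> u) <-> (w & ((v -> w) <-> u)))) = min(1, 1 − 0.76 + 0.00) = min(1, 0.24) = 0.24
~((v <-> w) -> (t & ~((w <-> u) <-> (w & ((v -> w) <-> u))))) = 1 − 0.24 = 0.76

0.76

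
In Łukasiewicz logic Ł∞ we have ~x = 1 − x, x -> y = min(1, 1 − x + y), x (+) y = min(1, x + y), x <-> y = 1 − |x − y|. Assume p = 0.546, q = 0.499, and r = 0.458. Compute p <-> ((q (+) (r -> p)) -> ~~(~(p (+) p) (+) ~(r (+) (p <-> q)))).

r -> p = min(1, 1 − 0.458 + 0.546) = min(1, 1.088) = 1.000
q (+) (r -> p) = min(1, 0.499 + 1.000) = min(1, 1.499) = 1.000
p (+) p = min(1, 0.546 + 0.546) = min(1, 1.092) = 1.000
~(p (+) p) = 1 − 1.000 = 0.000
p <-> q = 1 − |0.546 − 0.499| = 1 − 0.047 = 0.953
r (+) (p <-> q) = min(1, 0.458 + 0.953) = min(1, 1.411) = 1.000
~(r (+) (p <-> q)) = 1 − 1.000 = 0.000
~(p (+) p) (+) ~(r (+) (p <-> q)) = min(1, 0.000 + 0.000) = min(1, 0.000) = 0.000
~(~(p (+) p) (+) ~(r (+) (p <-> q))) = 1 − 0.000 = 1.000
~~(~(p (+) p) (+) ~(r (+) (p <-> q))) = 1 − 1.000 = 0.000
(q (+) (r -> p)) -> ~~(~(p (+) p) (+) ~(r (+) (p <-> q))) = min(1, 1 − 1.000 + 0.000) = min(1, 0.000) = 0.000
p <-> ((q (+) (r -> p)) -> ~~(~(p (+) p) (+) ~(r (+) (p <-> q)))) = 1 − |0.546 − 0.000| = 1 − 0.546 = 0.454

0.454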